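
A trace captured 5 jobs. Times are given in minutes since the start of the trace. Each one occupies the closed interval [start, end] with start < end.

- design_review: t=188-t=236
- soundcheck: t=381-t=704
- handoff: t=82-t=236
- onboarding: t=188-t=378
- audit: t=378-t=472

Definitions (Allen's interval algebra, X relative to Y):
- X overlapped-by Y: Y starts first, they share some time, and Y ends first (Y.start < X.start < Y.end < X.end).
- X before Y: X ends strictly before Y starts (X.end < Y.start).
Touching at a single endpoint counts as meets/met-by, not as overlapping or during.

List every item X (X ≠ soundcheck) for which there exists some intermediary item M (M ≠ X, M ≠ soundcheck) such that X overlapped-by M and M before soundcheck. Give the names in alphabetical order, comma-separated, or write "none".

Target soundcheck = [t=381, t=704].
Intermediaries M with M before soundcheck: design_review, handoff, onboarding.
Via design_review — items with X overlapped-by design_review: none.
Via handoff — items with X overlapped-by handoff: onboarding.
Via onboarding — items with X overlapped-by onboarding: none.
Union: onboarding.

onboarding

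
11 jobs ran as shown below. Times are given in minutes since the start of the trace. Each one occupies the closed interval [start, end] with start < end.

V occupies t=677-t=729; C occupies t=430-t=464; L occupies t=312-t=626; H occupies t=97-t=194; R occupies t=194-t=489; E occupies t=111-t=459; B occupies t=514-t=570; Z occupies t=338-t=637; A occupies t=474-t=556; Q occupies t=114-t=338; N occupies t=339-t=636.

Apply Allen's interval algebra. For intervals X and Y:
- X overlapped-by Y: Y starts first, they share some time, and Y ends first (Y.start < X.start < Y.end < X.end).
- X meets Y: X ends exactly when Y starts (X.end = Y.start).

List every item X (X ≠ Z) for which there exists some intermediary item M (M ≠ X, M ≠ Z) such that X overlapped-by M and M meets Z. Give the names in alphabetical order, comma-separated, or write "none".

Target Z = [t=338, t=637].
Intermediaries M with M meets Z: Q.
Via Q — items with X overlapped-by Q: L, R.
Union: L, R.

L, R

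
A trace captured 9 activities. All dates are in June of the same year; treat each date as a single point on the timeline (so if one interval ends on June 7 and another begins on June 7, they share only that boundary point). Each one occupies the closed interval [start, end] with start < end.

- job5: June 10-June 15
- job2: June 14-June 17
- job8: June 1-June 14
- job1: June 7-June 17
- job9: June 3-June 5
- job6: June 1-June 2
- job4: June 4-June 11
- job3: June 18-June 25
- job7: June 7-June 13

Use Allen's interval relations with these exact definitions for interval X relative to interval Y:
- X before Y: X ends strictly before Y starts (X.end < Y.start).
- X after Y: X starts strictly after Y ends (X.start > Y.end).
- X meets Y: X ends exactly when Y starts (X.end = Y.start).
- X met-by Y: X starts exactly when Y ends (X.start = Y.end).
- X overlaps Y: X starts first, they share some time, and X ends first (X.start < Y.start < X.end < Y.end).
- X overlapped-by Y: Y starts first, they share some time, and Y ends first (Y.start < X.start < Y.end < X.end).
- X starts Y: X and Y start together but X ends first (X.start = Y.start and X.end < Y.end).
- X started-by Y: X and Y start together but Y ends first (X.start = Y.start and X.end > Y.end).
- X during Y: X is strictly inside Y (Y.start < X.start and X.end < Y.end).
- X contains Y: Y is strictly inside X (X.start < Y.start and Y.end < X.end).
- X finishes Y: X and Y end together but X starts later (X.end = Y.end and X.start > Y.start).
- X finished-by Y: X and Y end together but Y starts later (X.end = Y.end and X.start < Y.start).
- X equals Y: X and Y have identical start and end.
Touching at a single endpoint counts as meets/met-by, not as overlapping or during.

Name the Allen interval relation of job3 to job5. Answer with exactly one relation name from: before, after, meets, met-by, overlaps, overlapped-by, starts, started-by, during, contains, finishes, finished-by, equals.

after

job3 = [June 18, June 25]; job5 = [June 10, June 15].
Compare endpoints: job3.start > job5.start, job3.start > job5.end, job3.end > job5.start, job3.end > job5.end.
That pattern is 'after'.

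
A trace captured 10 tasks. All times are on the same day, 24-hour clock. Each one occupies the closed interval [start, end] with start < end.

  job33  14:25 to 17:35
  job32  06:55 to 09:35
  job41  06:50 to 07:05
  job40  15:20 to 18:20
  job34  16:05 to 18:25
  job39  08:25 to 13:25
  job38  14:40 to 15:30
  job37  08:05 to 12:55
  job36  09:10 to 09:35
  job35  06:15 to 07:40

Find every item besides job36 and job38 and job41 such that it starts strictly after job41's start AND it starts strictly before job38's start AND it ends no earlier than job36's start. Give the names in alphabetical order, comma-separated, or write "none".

Conditions: its start is strictly after job41's start (X.start > 06:50) AND its start is strictly before job38's start (X.start < 14:40) AND its end is no earlier than job36's start (X.end >= 09:10).
job32: start 06:55 > 06:50? ✓; start 06:55 < 14:40? ✓; end 09:35 >= 09:10? ✓ → yes.
job33: start 14:25 > 06:50? ✓; start 14:25 < 14:40? ✓; end 17:35 >= 09:10? ✓ → yes.
job34: start 16:05 > 06:50? ✓; start 16:05 < 14:40? ✗; end 18:25 >= 09:10? ✓ → no.
job35: start 06:15 > 06:50? ✗; start 06:15 < 14:40? ✓; end 07:40 >= 09:10? ✗ → no.
job37: start 08:05 > 06:50? ✓; start 08:05 < 14:40? ✓; end 12:55 >= 09:10? ✓ → yes.
job39: start 08:25 > 06:50? ✓; start 08:25 < 14:40? ✓; end 13:25 >= 09:10? ✓ → yes.
job40: start 15:20 > 06:50? ✓; start 15:20 < 14:40? ✗; end 18:20 >= 09:10? ✓ → no.
Result: job32, job33, job37, job39.

job32, job33, job37, job39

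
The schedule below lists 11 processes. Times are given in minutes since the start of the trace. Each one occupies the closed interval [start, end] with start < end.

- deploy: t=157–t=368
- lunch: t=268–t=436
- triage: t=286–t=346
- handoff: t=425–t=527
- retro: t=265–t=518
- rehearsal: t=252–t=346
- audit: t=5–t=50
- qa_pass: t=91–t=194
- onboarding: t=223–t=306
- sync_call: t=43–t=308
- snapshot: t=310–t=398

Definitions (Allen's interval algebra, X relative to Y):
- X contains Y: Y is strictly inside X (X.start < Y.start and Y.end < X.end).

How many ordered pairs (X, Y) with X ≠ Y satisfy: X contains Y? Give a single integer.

Checking all 110 ordered pairs for relation 'contains'; matching pairs in alphabetical order:
(deploy, onboarding): deploy contains onboarding ✓
(deploy, rehearsal): deploy contains rehearsal ✓
(deploy, triage): deploy contains triage ✓
(lunch, snapshot): lunch contains snapshot ✓
(lunch, triage): lunch contains triage ✓
(retro, lunch): retro contains lunch ✓
(retro, snapshot): retro contains snapshot ✓
(retro, triage): retro contains triage ✓
(sync_call, onboarding): sync_call contains onboarding ✓
(sync_call, qa_pass): sync_call contains qa_pass ✓
Count: 10.

10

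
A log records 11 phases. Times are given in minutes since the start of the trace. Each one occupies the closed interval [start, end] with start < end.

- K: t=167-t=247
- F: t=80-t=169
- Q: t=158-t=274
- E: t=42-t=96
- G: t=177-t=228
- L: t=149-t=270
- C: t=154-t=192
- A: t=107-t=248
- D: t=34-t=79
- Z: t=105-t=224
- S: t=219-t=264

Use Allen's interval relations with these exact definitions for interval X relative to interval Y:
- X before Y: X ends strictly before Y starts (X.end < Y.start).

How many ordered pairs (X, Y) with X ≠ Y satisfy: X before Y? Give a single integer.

Checking all 110 ordered pairs for relation 'before'; matching pairs in alphabetical order:
(C, S): C before S ✓
(D, A): D before A ✓
(D, C): D before C ✓
(D, F): D before F ✓
(D, G): D before G ✓
(D, K): D before K ✓
(D, L): D before L ✓
(D, Q): D before Q ✓
(D, S): D before S ✓
(D, Z): D before Z ✓
(E, A): E before A ✓
(E, C): E before C ✓
(E, G): E before G ✓
(E, K): E before K ✓
(E, L): E before L ✓
(E, Q): E before Q ✓
(E, S): E before S ✓
(E, Z): E before Z ✓
(F, G): F before G ✓
(F, S): F before S ✓
Count: 20.

20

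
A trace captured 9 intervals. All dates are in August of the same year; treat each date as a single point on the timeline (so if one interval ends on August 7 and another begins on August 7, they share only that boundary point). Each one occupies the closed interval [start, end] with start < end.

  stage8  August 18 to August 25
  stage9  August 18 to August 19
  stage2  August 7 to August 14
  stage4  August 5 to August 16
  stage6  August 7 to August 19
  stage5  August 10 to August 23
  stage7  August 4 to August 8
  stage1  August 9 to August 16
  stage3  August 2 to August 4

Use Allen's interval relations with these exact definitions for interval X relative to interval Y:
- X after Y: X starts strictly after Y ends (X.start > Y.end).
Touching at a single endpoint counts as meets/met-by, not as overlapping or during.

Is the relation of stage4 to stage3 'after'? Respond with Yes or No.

Yes

stage4 = [August 5, August 16], stage3 = [August 2, August 4].
Actual relation of stage4 to stage3: after.
Asked whether 'after' holds → Yes.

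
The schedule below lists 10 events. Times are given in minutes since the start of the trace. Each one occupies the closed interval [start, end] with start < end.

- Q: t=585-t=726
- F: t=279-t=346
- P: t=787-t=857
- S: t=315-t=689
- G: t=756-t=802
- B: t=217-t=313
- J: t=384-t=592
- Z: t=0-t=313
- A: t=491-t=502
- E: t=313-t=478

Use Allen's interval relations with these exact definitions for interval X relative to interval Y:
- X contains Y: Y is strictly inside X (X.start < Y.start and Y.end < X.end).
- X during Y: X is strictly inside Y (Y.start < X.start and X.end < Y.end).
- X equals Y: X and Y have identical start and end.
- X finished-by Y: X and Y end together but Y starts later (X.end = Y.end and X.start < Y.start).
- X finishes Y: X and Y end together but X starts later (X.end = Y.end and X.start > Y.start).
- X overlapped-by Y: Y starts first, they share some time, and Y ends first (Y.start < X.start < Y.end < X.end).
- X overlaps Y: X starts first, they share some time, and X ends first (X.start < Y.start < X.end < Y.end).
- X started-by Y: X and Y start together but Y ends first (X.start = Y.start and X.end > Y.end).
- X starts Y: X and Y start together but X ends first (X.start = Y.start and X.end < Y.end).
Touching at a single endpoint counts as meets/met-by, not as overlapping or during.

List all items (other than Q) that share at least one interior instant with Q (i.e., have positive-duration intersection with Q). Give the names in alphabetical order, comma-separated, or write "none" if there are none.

J, S

Target Q = [t=585, t=726].
A [t=491, t=502] → before → no.
B [t=217, t=313] → before → no.
E [t=313, t=478] → before → no.
F [t=279, t=346] → before → no.
G [t=756, t=802] → after → no.
J [t=384, t=592] → overlaps → yes.
P [t=787, t=857] → after → no.
S [t=315, t=689] → overlaps → yes.
Z [t=0, t=313] → before → no.
Result: J, S.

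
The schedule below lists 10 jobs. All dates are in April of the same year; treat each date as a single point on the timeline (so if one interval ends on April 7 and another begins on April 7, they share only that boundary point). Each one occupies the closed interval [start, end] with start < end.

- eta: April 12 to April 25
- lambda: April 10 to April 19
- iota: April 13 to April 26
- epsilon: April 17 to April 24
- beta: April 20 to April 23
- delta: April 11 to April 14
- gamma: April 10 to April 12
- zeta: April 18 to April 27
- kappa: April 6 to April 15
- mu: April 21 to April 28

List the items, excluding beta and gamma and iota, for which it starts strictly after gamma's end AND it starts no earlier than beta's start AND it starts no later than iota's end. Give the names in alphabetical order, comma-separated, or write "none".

Conditions: its start is strictly after gamma's end (X.start > April 12) AND its start is no earlier than beta's start (X.start >= April 20) AND its start is no later than iota's end (X.start <= April 26).
delta: start April 11 > April 12? ✗; start April 11 >= April 20? ✗; start April 11 <= April 26? ✓ → no.
epsilon: start April 17 > April 12? ✓; start April 17 >= April 20? ✗; start April 17 <= April 26? ✓ → no.
eta: start April 12 > April 12? ✗; start April 12 >= April 20? ✗; start April 12 <= April 26? ✓ → no.
kappa: start April 6 > April 12? ✗; start April 6 >= April 20? ✗; start April 6 <= April 26? ✓ → no.
lambda: start April 10 > April 12? ✗; start April 10 >= April 20? ✗; start April 10 <= April 26? ✓ → no.
mu: start April 21 > April 12? ✓; start April 21 >= April 20? ✓; start April 21 <= April 26? ✓ → yes.
zeta: start April 18 > April 12? ✓; start April 18 >= April 20? ✗; start April 18 <= April 26? ✓ → no.
Result: mu.

mu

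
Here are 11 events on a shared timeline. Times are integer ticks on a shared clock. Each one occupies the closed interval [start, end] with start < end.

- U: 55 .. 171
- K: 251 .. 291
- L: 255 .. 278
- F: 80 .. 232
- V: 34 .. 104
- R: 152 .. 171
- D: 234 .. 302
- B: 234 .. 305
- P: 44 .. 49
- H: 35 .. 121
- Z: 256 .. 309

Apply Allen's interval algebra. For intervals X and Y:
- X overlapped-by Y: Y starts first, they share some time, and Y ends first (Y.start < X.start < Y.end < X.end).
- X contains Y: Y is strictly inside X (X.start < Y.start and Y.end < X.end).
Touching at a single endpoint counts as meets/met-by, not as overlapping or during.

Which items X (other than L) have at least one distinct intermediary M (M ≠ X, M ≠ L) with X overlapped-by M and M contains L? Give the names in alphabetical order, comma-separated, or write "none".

Target L = [255, 278].
Intermediaries M with M contains L: B, D, K.
Via B — items with X overlapped-by B: Z.
Via D — items with X overlapped-by D: Z.
Via K — items with X overlapped-by K: Z.
Union: Z.

Z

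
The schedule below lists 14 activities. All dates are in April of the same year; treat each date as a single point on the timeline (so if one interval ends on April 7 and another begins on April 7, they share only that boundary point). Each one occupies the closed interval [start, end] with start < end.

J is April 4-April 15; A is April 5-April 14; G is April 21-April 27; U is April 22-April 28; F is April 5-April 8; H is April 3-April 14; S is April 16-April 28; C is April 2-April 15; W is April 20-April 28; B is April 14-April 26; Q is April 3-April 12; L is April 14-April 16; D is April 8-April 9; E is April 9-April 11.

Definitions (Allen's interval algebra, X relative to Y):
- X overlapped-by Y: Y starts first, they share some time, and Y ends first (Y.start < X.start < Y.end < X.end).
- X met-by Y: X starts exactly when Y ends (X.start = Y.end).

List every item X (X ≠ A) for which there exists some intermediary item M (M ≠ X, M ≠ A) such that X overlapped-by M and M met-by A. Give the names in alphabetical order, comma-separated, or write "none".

Target A = [April 5, April 14].
Intermediaries M with M met-by A: B, L.
Via B — items with X overlapped-by B: G, S, U, W.
Via L — items with X overlapped-by L: none.
Union: G, S, U, W.

G, S, U, W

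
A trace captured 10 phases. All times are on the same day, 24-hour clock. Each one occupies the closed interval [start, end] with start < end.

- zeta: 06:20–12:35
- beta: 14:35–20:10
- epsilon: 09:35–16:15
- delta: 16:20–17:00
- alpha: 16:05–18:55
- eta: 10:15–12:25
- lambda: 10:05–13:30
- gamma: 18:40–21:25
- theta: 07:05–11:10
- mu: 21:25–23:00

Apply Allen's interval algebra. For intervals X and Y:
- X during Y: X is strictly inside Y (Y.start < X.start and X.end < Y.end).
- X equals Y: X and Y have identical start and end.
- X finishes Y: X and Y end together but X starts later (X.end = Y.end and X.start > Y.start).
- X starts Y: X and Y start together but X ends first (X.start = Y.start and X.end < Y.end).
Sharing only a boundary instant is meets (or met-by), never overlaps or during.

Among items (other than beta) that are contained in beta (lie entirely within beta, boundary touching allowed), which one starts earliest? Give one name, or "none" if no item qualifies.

Target beta = [14:35, 20:10].
alpha [16:05, 18:55] → during → candidate.
delta [16:20, 17:00] → during → candidate.
epsilon [09:35, 16:15] → overlaps → excluded.
eta [10:15, 12:25] → before → excluded.
gamma [18:40, 21:25] → overlapped-by → excluded.
lambda [10:05, 13:30] → before → excluded.
mu [21:25, 23:00] → after → excluded.
theta [07:05, 11:10] → before → excluded.
zeta [06:20, 12:35] → before → excluded.
Among candidates, earliest start is 16:05 → alpha.

alpha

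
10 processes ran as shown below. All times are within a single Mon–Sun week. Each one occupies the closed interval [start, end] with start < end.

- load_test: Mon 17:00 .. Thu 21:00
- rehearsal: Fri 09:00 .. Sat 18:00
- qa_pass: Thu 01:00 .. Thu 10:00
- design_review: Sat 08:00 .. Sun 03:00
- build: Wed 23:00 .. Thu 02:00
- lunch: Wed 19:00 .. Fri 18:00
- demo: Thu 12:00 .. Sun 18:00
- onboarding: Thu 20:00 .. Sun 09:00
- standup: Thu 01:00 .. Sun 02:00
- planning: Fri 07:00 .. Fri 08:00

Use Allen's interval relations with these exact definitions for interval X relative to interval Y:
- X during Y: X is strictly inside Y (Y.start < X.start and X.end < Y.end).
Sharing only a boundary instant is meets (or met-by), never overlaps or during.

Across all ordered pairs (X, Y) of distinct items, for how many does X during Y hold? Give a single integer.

14

Checking all 90 ordered pairs for relation 'during'; matching pairs in alphabetical order:
(build, load_test): build during load_test ✓
(build, lunch): build during lunch ✓
(design_review, demo): design_review during demo ✓
(design_review, onboarding): design_review during onboarding ✓
(onboarding, demo): onboarding during demo ✓
(planning, demo): planning during demo ✓
(planning, lunch): planning during lunch ✓
(planning, onboarding): planning during onboarding ✓
(planning, standup): planning during standup ✓
(qa_pass, load_test): qa_pass during load_test ✓
(qa_pass, lunch): qa_pass during lunch ✓
(rehearsal, demo): rehearsal during demo ✓
(rehearsal, onboarding): rehearsal during onboarding ✓
(rehearsal, standup): rehearsal during standup ✓
Count: 14.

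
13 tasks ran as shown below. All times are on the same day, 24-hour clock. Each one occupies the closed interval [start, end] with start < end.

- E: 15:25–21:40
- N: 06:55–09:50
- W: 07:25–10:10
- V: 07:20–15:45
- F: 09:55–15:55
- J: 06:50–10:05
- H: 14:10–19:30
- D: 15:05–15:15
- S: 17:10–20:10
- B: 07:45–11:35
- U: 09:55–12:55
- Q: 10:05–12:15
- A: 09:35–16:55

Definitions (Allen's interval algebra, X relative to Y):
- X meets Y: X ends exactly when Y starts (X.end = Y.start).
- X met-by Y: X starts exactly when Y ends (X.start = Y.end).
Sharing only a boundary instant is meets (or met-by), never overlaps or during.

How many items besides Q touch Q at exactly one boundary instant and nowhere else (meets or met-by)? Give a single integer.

Target Q = [10:05, 12:15].
A [09:35, 16:55] → contains → no.
B [07:45, 11:35] → overlaps → no.
D [15:05, 15:15] → after → no.
E [15:25, 21:40] → after → no.
F [09:55, 15:55] → contains → no.
H [14:10, 19:30] → after → no.
J [06:50, 10:05] → meets → counts.
N [06:55, 09:50] → before → no.
S [17:10, 20:10] → after → no.
U [09:55, 12:55] → contains → no.
V [07:20, 15:45] → contains → no.
W [07:25, 10:10] → overlaps → no.
Total: 1.

1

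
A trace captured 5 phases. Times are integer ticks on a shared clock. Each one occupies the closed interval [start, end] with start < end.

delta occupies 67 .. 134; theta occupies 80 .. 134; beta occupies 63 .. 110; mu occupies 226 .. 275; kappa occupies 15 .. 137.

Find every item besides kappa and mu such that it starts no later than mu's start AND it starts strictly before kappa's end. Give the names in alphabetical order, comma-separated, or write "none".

beta, delta, theta

Conditions: its start is no later than mu's start (X.start <= 226) AND its start is strictly before kappa's end (X.start < 137).
beta: start 63 <= 226? ✓; start 63 < 137? ✓ → yes.
delta: start 67 <= 226? ✓; start 67 < 137? ✓ → yes.
theta: start 80 <= 226? ✓; start 80 < 137? ✓ → yes.
Result: beta, delta, theta.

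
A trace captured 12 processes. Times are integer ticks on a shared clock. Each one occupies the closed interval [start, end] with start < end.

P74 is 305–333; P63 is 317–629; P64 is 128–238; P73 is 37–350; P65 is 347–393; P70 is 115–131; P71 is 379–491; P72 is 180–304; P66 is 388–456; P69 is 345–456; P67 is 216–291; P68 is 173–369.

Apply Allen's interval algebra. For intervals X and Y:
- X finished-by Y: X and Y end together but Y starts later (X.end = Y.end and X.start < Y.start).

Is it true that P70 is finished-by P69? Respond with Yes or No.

No

P70 = [115, 131], P69 = [345, 456].
Actual relation of P70 to P69: before.
Asked whether 'finished-by' holds → No.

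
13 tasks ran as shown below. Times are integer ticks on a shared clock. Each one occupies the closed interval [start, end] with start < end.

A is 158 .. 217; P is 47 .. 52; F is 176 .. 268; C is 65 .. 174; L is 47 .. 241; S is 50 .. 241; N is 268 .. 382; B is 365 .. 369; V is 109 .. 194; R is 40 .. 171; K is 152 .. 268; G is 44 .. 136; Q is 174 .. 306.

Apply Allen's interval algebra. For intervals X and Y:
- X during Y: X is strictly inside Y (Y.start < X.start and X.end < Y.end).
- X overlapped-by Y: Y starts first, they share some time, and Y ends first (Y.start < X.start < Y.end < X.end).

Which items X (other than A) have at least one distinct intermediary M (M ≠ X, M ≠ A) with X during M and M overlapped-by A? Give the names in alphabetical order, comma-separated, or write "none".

Target A = [158, 217].
Intermediaries M with M overlapped-by A: F, Q.
Via F — items with X during F: none.
Via Q — items with X during Q: F.
Union: F.

F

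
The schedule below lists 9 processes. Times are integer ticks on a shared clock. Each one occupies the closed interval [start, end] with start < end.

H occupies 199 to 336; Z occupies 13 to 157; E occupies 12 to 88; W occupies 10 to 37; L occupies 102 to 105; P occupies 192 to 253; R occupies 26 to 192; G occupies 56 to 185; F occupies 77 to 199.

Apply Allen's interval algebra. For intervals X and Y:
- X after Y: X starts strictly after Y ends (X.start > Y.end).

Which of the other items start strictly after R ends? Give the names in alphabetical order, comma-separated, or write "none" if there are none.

H

Target R = [26, 192].
E [12, 88] → overlaps → no.
F [77, 199] → overlapped-by → no.
G [56, 185] → during → no.
H [199, 336] → after → yes.
L [102, 105] → during → no.
P [192, 253] → met-by → no.
W [10, 37] → overlaps → no.
Z [13, 157] → overlaps → no.
Result: H.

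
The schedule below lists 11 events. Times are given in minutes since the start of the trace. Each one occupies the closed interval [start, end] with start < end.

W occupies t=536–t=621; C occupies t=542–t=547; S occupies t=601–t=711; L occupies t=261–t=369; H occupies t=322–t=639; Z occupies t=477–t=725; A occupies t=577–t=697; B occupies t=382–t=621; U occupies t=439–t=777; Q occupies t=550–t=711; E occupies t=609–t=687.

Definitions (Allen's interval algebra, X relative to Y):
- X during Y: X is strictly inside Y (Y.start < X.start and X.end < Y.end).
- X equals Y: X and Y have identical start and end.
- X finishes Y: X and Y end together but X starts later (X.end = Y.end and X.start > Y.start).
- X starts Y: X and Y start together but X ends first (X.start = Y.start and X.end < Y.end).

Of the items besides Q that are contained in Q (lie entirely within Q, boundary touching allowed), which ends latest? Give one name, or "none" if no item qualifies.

Target Q = [t=550, t=711].
A [t=577, t=697] → during → candidate.
B [t=382, t=621] → overlaps → excluded.
C [t=542, t=547] → before → excluded.
E [t=609, t=687] → during → candidate.
H [t=322, t=639] → overlaps → excluded.
L [t=261, t=369] → before → excluded.
S [t=601, t=711] → finishes → candidate.
U [t=439, t=777] → contains → excluded.
W [t=536, t=621] → overlaps → excluded.
Z [t=477, t=725] → contains → excluded.
Among candidates, latest end is t=711 → S.

S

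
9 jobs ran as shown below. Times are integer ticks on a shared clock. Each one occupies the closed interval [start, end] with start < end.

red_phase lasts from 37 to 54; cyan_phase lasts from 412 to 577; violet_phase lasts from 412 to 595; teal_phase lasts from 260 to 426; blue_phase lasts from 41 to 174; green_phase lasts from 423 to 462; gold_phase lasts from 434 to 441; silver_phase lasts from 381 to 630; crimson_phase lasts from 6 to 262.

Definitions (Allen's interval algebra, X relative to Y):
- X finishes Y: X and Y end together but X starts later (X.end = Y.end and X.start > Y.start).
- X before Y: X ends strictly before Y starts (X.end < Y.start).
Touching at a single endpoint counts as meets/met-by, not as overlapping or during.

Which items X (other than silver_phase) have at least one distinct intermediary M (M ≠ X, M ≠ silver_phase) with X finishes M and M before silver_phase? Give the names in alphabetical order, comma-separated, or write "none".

Target silver_phase = [381, 630].
Intermediaries M with M before silver_phase: blue_phase, crimson_phase, red_phase.
Via blue_phase — items with X finishes blue_phase: none.
Via crimson_phase — items with X finishes crimson_phase: none.
Via red_phase — items with X finishes red_phase: none.
Union: none.

none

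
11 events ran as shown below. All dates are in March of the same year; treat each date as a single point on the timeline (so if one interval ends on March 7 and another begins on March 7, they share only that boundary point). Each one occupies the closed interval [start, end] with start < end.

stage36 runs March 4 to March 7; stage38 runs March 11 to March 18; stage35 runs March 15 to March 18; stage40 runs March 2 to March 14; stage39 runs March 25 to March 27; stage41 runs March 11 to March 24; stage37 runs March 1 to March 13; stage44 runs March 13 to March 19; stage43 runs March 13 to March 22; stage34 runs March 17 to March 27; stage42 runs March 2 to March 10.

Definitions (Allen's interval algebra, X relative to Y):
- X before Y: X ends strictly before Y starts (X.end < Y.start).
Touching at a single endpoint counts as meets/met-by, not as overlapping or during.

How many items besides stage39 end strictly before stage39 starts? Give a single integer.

9

Target stage39 = [March 25, March 27].
stage34 [March 17, March 27] → finished-by → no.
stage35 [March 15, March 18] → before → counts.
stage36 [March 4, March 7] → before → counts.
stage37 [March 1, March 13] → before → counts.
stage38 [March 11, March 18] → before → counts.
stage40 [March 2, March 14] → before → counts.
stage41 [March 11, March 24] → before → counts.
stage42 [March 2, March 10] → before → counts.
stage43 [March 13, March 22] → before → counts.
stage44 [March 13, March 19] → before → counts.
Total: 9.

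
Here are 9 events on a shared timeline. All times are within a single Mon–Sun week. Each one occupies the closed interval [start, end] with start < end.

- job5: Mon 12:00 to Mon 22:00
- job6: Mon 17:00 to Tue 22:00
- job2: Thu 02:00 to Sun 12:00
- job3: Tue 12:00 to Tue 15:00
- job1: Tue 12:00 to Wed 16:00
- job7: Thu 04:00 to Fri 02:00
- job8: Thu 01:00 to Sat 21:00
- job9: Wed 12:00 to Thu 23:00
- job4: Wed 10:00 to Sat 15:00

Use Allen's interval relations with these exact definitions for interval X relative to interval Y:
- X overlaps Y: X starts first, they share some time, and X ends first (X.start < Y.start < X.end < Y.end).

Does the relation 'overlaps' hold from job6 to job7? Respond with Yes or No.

job6 = [Mon 17:00, Tue 22:00], job7 = [Thu 04:00, Fri 02:00].
Actual relation of job6 to job7: before.
Asked whether 'overlaps' holds → No.

No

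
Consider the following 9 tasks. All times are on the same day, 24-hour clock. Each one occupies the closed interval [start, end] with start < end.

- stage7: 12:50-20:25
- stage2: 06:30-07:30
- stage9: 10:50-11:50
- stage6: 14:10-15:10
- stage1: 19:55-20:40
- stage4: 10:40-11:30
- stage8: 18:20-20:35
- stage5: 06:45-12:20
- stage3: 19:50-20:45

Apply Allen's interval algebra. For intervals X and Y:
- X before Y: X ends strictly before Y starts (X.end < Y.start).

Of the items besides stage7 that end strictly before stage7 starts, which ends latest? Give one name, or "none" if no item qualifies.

Target stage7 = [12:50, 20:25].
stage1 [19:55, 20:40] → overlapped-by → excluded.
stage2 [06:30, 07:30] → before → candidate.
stage3 [19:50, 20:45] → overlapped-by → excluded.
stage4 [10:40, 11:30] → before → candidate.
stage5 [06:45, 12:20] → before → candidate.
stage6 [14:10, 15:10] → during → excluded.
stage8 [18:20, 20:35] → overlapped-by → excluded.
stage9 [10:50, 11:50] → before → candidate.
Among candidates, latest end is 12:20 → stage5.

stage5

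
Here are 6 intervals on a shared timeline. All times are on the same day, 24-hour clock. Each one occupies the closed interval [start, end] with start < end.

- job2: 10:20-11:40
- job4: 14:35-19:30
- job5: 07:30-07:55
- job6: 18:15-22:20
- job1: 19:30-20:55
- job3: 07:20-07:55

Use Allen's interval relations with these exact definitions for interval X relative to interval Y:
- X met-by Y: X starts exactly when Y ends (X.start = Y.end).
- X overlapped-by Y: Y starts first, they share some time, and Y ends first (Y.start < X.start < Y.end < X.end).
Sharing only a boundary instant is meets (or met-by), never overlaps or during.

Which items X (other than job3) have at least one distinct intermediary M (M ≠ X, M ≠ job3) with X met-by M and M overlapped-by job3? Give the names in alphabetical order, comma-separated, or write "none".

none

Target job3 = [07:20, 07:55].
Intermediaries M with M overlapped-by job3: none.
Union: none.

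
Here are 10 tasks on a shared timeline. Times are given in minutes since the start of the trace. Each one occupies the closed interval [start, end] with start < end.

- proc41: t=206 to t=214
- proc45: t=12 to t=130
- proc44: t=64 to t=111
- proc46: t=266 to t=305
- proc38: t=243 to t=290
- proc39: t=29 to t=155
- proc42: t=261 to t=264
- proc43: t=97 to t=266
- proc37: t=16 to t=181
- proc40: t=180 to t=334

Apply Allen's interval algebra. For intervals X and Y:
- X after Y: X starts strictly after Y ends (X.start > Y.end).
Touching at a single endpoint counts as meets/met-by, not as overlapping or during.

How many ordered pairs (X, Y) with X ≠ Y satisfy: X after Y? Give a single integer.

23

Checking all 90 ordered pairs for relation 'after'; matching pairs in alphabetical order:
(proc38, proc37): proc38 after proc37 ✓
(proc38, proc39): proc38 after proc39 ✓
(proc38, proc41): proc38 after proc41 ✓
(proc38, proc44): proc38 after proc44 ✓
(proc38, proc45): proc38 after proc45 ✓
(proc40, proc39): proc40 after proc39 ✓
(proc40, proc44): proc40 after proc44 ✓
(proc40, proc45): proc40 after proc45 ✓
(proc41, proc37): proc41 after proc37 ✓
(proc41, proc39): proc41 after proc39 ✓
(proc41, proc44): proc41 after proc44 ✓
(proc41, proc45): proc41 after proc45 ✓
(proc42, proc37): proc42 after proc37 ✓
(proc42, proc39): proc42 after proc39 ✓
(proc42, proc41): proc42 after proc41 ✓
(proc42, proc44): proc42 after proc44 ✓
(proc42, proc45): proc42 after proc45 ✓
(proc46, proc37): proc46 after proc37 ✓
(proc46, proc39): proc46 after proc39 ✓
(proc46, proc41): proc46 after proc41 ✓
(proc46, proc42): proc46 after proc42 ✓
(proc46, proc44): proc46 after proc44 ✓
(proc46, proc45): proc46 after proc45 ✓
Count: 23.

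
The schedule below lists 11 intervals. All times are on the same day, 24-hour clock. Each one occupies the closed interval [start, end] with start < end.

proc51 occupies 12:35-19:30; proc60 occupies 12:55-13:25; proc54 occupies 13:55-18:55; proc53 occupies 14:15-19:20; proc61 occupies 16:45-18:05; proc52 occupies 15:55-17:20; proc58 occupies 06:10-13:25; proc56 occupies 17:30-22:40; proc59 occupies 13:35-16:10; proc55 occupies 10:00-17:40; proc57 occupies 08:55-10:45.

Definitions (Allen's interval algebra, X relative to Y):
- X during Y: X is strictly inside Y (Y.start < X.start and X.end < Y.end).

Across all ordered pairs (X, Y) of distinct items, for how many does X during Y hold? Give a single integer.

Checking all 110 ordered pairs for relation 'during'; matching pairs in alphabetical order:
(proc52, proc51): proc52 during proc51 ✓
(proc52, proc53): proc52 during proc53 ✓
(proc52, proc54): proc52 during proc54 ✓
(proc52, proc55): proc52 during proc55 ✓
(proc53, proc51): proc53 during proc51 ✓
(proc54, proc51): proc54 during proc51 ✓
(proc57, proc58): proc57 during proc58 ✓
(proc59, proc51): proc59 during proc51 ✓
(proc59, proc55): proc59 during proc55 ✓
(proc60, proc51): proc60 during proc51 ✓
(proc60, proc55): proc60 during proc55 ✓
(proc61, proc51): proc61 during proc51 ✓
(proc61, proc53): proc61 during proc53 ✓
(proc61, proc54): proc61 during proc54 ✓
Count: 14.

14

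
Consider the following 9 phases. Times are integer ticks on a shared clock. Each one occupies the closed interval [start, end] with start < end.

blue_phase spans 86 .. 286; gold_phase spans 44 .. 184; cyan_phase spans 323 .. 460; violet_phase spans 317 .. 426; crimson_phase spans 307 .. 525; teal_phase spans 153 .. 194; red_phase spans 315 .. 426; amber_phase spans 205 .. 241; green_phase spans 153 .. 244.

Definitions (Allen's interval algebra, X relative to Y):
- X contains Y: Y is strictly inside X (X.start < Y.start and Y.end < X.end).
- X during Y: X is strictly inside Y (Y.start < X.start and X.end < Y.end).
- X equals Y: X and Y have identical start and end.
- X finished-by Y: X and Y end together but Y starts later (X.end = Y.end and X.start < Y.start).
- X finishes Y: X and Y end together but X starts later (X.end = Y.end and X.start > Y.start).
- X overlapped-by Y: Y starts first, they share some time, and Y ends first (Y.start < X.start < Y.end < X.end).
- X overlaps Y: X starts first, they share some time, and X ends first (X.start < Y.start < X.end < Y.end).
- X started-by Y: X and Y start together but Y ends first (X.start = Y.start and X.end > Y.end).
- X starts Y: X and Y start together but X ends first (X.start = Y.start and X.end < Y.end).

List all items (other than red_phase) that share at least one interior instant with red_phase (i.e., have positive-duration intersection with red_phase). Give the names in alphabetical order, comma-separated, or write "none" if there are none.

crimson_phase, cyan_phase, violet_phase

Target red_phase = [315, 426].
amber_phase [205, 241] → before → no.
blue_phase [86, 286] → before → no.
crimson_phase [307, 525] → contains → yes.
cyan_phase [323, 460] → overlapped-by → yes.
gold_phase [44, 184] → before → no.
green_phase [153, 244] → before → no.
teal_phase [153, 194] → before → no.
violet_phase [317, 426] → finishes → yes.
Result: crimson_phase, cyan_phase, violet_phase.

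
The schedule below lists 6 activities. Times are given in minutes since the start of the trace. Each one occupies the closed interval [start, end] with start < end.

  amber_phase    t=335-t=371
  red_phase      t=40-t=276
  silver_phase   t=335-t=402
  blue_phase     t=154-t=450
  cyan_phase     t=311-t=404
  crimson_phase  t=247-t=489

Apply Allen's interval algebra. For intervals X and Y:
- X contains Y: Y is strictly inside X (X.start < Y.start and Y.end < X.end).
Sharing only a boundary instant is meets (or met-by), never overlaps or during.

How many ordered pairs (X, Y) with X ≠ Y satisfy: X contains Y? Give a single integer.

Checking all 30 ordered pairs for relation 'contains'; matching pairs in alphabetical order:
(blue_phase, amber_phase): blue_phase contains amber_phase ✓
(blue_phase, cyan_phase): blue_phase contains cyan_phase ✓
(blue_phase, silver_phase): blue_phase contains silver_phase ✓
(crimson_phase, amber_phase): crimson_phase contains amber_phase ✓
(crimson_phase, cyan_phase): crimson_phase contains cyan_phase ✓
(crimson_phase, silver_phase): crimson_phase contains silver_phase ✓
(cyan_phase, amber_phase): cyan_phase contains amber_phase ✓
(cyan_phase, silver_phase): cyan_phase contains silver_phase ✓
Count: 8.

8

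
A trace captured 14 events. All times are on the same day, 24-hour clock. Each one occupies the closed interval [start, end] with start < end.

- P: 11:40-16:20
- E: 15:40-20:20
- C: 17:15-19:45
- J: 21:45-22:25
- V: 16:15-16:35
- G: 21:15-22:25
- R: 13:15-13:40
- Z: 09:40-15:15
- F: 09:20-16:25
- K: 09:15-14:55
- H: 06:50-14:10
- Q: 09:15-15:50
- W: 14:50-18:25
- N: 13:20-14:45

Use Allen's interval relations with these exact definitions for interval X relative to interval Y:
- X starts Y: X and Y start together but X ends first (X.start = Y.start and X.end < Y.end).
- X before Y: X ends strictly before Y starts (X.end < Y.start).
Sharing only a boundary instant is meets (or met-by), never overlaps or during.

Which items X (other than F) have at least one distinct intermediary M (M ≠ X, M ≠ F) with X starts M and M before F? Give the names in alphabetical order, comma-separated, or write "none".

Target F = [09:20, 16:25].
Intermediaries M with M before F: none.
Union: none.

none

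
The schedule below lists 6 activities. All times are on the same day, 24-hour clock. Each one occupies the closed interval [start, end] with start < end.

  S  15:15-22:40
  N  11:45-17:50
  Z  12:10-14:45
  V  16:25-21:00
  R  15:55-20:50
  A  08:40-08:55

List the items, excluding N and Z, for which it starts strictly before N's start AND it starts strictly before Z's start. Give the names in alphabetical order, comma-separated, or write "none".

Conditions: its start is strictly before N's start (X.start < 11:45) AND its start is strictly before Z's start (X.start < 12:10).
A: start 08:40 < 11:45? ✓; start 08:40 < 12:10? ✓ → yes.
R: start 15:55 < 11:45? ✗; start 15:55 < 12:10? ✗ → no.
S: start 15:15 < 11:45? ✗; start 15:15 < 12:10? ✗ → no.
V: start 16:25 < 11:45? ✗; start 16:25 < 12:10? ✗ → no.
Result: A.

A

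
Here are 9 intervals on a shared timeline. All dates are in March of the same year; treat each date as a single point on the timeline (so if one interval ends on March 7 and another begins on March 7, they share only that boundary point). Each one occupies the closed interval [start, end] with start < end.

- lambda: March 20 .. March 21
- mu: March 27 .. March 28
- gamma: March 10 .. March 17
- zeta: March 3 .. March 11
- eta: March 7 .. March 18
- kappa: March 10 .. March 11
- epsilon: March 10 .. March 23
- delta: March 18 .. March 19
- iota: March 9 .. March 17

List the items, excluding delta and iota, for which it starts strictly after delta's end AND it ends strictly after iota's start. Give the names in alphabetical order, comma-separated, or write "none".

lambda, mu

Conditions: its start is strictly after delta's end (X.start > March 19) AND its end is strictly after iota's start (X.end > March 9).
epsilon: start March 10 > March 19? ✗; end March 23 > March 9? ✓ → no.
eta: start March 7 > March 19? ✗; end March 18 > March 9? ✓ → no.
gamma: start March 10 > March 19? ✗; end March 17 > March 9? ✓ → no.
kappa: start March 10 > March 19? ✗; end March 11 > March 9? ✓ → no.
lambda: start March 20 > March 19? ✓; end March 21 > March 9? ✓ → yes.
mu: start March 27 > March 19? ✓; end March 28 > March 9? ✓ → yes.
zeta: start March 3 > March 19? ✗; end March 11 > March 9? ✓ → no.
Result: lambda, mu.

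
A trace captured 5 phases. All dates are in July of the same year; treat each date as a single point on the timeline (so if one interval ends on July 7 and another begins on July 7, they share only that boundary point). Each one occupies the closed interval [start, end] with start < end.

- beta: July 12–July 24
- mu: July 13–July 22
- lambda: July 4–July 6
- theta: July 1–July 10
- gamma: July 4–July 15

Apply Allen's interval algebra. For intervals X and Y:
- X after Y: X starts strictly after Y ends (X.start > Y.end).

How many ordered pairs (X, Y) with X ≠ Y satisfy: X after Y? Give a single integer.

Checking all 20 ordered pairs for relation 'after'; matching pairs in alphabetical order:
(beta, lambda): beta after lambda ✓
(beta, theta): beta after theta ✓
(mu, lambda): mu after lambda ✓
(mu, theta): mu after theta ✓
Count: 4.

4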